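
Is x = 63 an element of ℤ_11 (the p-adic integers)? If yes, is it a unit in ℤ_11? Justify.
x ∈ ℤ_11^× (unit); v_11(x) = 0

ℤ_11 = {x ∈ ℚ_11 : v_11(x) ≥ 0} and ℤ_11^× = {x ∈ ℤ_11 : v_11(x) = 0}. Here v_11(63) = v_11(num) − v_11(den) = 0; compare against these criteria.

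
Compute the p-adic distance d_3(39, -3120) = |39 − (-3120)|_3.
d_3(39, -3120) = 1/243

Step 1 — x − y = 39 − (-3120) = 3159. Step 2 — v_3(3159) = 5 (factor: 3159 = (3^5 · 13); the sign does not affect v_p). Step 3 — |x − y|_3 = 3^{-5} = 1/243.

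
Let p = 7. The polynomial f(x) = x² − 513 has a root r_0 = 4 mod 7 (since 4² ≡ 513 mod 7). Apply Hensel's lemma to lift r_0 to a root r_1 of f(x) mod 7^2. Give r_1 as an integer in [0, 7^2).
r_1 = 11 (mod 49)

Hensel's recurrence: r_{i+1} = r_i − f(r_i)·(f′(r_i))^{-1} mod 7^{i+2}, with f′(x) = 2x. Iterate:
  r_0 = 4 (mod 7)
  r_1 = 11 (mod 49)
Final: r_1 = 11, and one checks f(r_1) ≡ 0 mod 7^2.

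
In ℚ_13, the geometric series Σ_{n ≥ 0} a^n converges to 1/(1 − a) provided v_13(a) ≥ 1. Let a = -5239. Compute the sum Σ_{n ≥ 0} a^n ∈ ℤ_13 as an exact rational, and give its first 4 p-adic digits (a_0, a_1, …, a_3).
Σ a^n = 1/(1 − a) = 1/5240;  first 4 digits = (1, 0, 8, 10)

v_13(a) = 2 ≥ 1, so the series converges in ℤ_13 to 1/(1 − a) = 1/(1 − (-5239)) = 1/5240. Expand this rational in ℤ_13: compute digits iteratively via d_i = x_i mod 13, x_{i+1} = (x_i − d_i)/13. The first 4 digits are (1, 0, 8, 10).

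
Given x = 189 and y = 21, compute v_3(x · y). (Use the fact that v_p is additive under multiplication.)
v_3(3969) = 4

v_p(x) = 3 (factor: 189 = 3^3 · 7); v_p(y) = 1 (factor: 21 = 3^1 · 7). Additivity: v_p(xy) = v_p(x) + v_p(y) = 3 + 1 = 4. (Direct check: xy = 3969 = 3^4 · (49).)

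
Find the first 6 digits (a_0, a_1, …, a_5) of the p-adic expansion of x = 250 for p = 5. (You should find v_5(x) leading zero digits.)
(a_0, …, a_5) = (0, 0, 0, 2, 0, 0)

v_5(250) = 3, so a_0 = ... = a_2 = 0. Factor out: x = 5^3 · u with u = 2 a unit in ℤ_5. Expand u iteratively via a_{v+i} = u_i mod 5, u_{i+1} = (u_i − a_{v+i})/5:
  u_0 = 2;  a_3 = 2;  u_1 = (u_0 − 2)/5 = 0
  u_1 = 0;  a_4 = 0;  u_2 = (u_1 − 0)/5 = 0
  u_2 = 0;  a_5 = 0;  u_3 = (u_2 − 0)/5 = 0
Digits: (0, 0, 0, 2, 0, 0).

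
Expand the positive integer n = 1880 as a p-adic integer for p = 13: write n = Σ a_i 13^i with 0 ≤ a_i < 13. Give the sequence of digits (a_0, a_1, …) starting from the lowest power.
(a_0, a_1, …) = (8, 1, 11)

Repeated division by 13 gives the digits low-to-high: 1880 = 8 + 1·13^1 + 11·13^2. Digit sequence: (8, 1, 11).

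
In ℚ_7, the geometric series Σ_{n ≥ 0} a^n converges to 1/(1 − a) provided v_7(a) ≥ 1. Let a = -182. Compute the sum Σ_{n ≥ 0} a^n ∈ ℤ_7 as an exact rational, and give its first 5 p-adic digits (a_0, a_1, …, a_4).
Σ a^n = 1/(1 − a) = 1/183;  first 5 digits = (1, 2, 0, 6, 3)

v_7(a) = 1 ≥ 1, so the series converges in ℤ_7 to 1/(1 − a) = 1/(1 − (-182)) = 1/183. Expand this rational in ℤ_7: compute digits iteratively via d_i = x_i mod 7, x_{i+1} = (x_i − d_i)/7. The first 5 digits are (1, 2, 0, 6, 3).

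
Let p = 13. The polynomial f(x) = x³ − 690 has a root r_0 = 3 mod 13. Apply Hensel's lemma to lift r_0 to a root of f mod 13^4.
r_3 = 10468 (mod 28561)

Hensel: r_{i+1} = r_i − f(r_i)/f′(r_i) mod 13^{i+2}, where f′(x) = 3x². Iterate:
  r_0 = 3 (mod 13)
  r_1 = 159 (mod 169)
  r_2 = 1680 (mod 2197)
  r_3 = 10468 (mod 28561)
Final: r = 10468 with f(r) ≡ 0 mod 13^4.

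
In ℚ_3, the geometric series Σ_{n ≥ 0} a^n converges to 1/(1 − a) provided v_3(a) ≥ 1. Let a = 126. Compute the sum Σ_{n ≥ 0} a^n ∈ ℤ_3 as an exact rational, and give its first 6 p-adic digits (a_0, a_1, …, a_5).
Σ a^n = 1/(1 − a) = -1/125;  first 6 digits = (1, 0, 2, 1, 2, 2)

v_3(a) = 2 ≥ 1, so the series converges in ℤ_3 to 1/(1 − a) = 1/(1 − 126) = -1/125. Expand this rational in ℤ_3: compute digits iteratively via d_i = x_i mod 3, x_{i+1} = (x_i − d_i)/3. The first 6 digits are (1, 0, 2, 1, 2, 2).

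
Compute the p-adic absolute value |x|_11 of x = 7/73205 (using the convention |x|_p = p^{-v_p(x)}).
|7/73205|_11 = 14641

Step 1 — compute v_11(x) by factoring powers of 11 out of the numerator and denominator: v_11(7/73205) = -4. Step 2 — apply |x|_p = p^{-v_p(x)} = 11^{4} = 14641.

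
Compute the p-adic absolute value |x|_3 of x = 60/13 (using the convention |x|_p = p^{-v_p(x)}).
|60/13|_3 = 1/3

Step 1 — compute v_3(x) by factoring powers of 3 out of the numerator and denominator: v_3(60/13) = 1. Step 2 — apply |x|_p = p^{-v_p(x)} = 3^{-1} = 1/3.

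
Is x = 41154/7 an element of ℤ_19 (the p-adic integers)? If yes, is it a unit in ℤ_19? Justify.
x ∈ ℤ_19 but not a unit; v_19(x) = 3 > 0

ℤ_19 = {x ∈ ℚ_19 : v_19(x) ≥ 0} and ℤ_19^× = {x ∈ ℤ_19 : v_19(x) = 0}. Here v_19(41154/7) = v_19(num) − v_19(den) = 3; compare against these criteria.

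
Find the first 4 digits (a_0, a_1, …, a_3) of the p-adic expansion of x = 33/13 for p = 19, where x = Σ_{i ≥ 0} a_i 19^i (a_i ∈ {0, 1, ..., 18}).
(a_0, …, a_3) = (4, 16, 5, 7)

v_19(33/13) = 0 (numerator and denominator both coprime to 19), so x ∈ ℤ_19^×. Compute digits iteratively via a_i = x_i mod 19, x_{i+1} = (x_i − a_i)/19, with x_0 = x:
  x_0 = 33/13;  a_0 = 4;  x_1 = (x_0 − 4)/19 = -1/13
  x_1 = -1/13;  a_1 = 16;  x_2 = (x_1 − 16)/19 = -11/13
  x_2 = -11/13;  a_2 = 5;  x_3 = (x_2 − 5)/19 = -4/13
  x_3 = -4/13;  a_3 = 7;  x_4 = (x_3 − 7)/19 = -5/13
Digits: (4, 16, 5, 7).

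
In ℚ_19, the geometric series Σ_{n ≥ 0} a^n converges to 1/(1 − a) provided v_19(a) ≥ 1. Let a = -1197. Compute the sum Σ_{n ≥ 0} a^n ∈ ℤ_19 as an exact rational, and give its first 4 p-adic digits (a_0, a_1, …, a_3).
Σ a^n = 1/(1 − a) = 1/1198;  first 4 digits = (1, 13, 13, 11)

v_19(a) = 1 ≥ 1, so the series converges in ℤ_19 to 1/(1 − a) = 1/(1 − (-1197)) = 1/1198. Expand this rational in ℤ_19: compute digits iteratively via d_i = x_i mod 19, x_{i+1} = (x_i − d_i)/19. The first 4 digits are (1, 13, 13, 11).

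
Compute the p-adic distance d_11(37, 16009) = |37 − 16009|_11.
d_11(37, 16009) = 1/1331

Step 1 — x − y = 37 − 16009 = -15972. Step 2 — v_11(-15972) = 3 (factor: -15972 = −(11^3 · 12); the sign does not affect v_p). Step 3 — |x − y|_11 = 11^{-3} = 1/1331.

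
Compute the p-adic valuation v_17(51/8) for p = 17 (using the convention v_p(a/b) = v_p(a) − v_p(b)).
v_17(51/8) = 1

Factor powers of 17 from the numerator and denominator of the reduced fraction: 51 = 17^1 · 3 and 8 = 17^0 · 8. Apply v_p(a/b) = v_p(a) − v_p(b): v_17(51/8) = 1 − 0 = 1.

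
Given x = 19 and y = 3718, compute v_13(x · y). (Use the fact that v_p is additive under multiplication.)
v_13(70642) = 2

v_p(x) = 0 (factor: 19 = 13^0 · 19); v_p(y) = 2 (factor: 3718 = 13^2 · 22). Additivity: v_p(xy) = v_p(x) + v_p(y) = 0 + 2 = 2. (Direct check: xy = 70642 = 13^2 · (418).)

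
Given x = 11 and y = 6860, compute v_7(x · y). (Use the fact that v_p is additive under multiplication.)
v_7(75460) = 3

v_p(x) = 0 (factor: 11 = 7^0 · 11); v_p(y) = 3 (factor: 6860 = 7^3 · 20). Additivity: v_p(xy) = v_p(x) + v_p(y) = 0 + 3 = 3. (Direct check: xy = 75460 = 7^3 · (220).)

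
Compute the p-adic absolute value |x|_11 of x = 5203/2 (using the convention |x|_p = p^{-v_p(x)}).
|5203/2|_11 = 1/121

Step 1 — compute v_11(x) by factoring powers of 11 out of the numerator and denominator: v_11(5203/2) = 2. Step 2 — apply |x|_p = p^{-v_p(x)} = 11^{-2} = 1/121.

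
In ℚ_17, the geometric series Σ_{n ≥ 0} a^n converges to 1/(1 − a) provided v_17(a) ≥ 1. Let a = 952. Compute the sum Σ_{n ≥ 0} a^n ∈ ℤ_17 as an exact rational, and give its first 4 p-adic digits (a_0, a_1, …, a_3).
Σ a^n = 1/(1 − a) = -1/951;  first 4 digits = (1, 5, 11, 3)

v_17(a) = 1 ≥ 1, so the series converges in ℤ_17 to 1/(1 − a) = 1/(1 − 952) = -1/951. Expand this rational in ℤ_17: compute digits iteratively via d_i = x_i mod 17, x_{i+1} = (x_i − d_i)/17. The first 4 digits are (1, 5, 11, 3).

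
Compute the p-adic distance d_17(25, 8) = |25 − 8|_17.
d_17(25, 8) = 1/17

Step 1 — x − y = 25 − 8 = 17. Step 2 — v_17(17) = 1 (factor: 17 = (17^1 · 1); the sign does not affect v_p). Step 3 — |x − y|_17 = 17^{-1} = 1/17.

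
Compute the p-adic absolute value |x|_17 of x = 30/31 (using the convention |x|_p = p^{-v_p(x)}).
|30/31|_17 = 1

Step 1 — compute v_17(x) by factoring powers of 17 out of the numerator and denominator: v_17(30/31) = 0. Step 2 — apply |x|_p = p^{-v_p(x)} = 17^{0} = 1.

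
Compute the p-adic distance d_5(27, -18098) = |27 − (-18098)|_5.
d_5(27, -18098) = 1/625

Step 1 — x − y = 27 − (-18098) = 18125. Step 2 — v_5(18125) = 4 (factor: 18125 = (5^4 · 29); the sign does not affect v_p). Step 3 — |x − y|_5 = 5^{-4} = 1/625.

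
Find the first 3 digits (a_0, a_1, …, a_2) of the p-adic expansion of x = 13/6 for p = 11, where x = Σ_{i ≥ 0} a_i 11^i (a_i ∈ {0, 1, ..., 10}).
(a_0, …, a_2) = (4, 9, 1)

v_11(13/6) = 0 (numerator and denominator both coprime to 11), so x ∈ ℤ_11^×. Compute digits iteratively via a_i = x_i mod 11, x_{i+1} = (x_i − a_i)/11, with x_0 = x:
  x_0 = 13/6;  a_0 = 4;  x_1 = (x_0 − 4)/11 = -1/6
  x_1 = -1/6;  a_1 = 9;  x_2 = (x_1 − 9)/11 = -5/6
  x_2 = -5/6;  a_2 = 1;  x_3 = (x_2 − 1)/11 = -1/6
Digits: (4, 9, 1).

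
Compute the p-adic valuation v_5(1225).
v_5(1225) = 2

v_5(n) is the largest exponent k such that 5^k divides n. Factor out: 1225 = 5^2 · 49. (Sign doesn't affect v_p.) So v_5(1225) = 2.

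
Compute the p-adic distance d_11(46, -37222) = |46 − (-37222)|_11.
d_11(46, -37222) = 1/1331

Step 1 — x − y = 46 − (-37222) = 37268. Step 2 — v_11(37268) = 3 (factor: 37268 = (11^3 · 28); the sign does not affect v_p). Step 3 — |x − y|_11 = 11^{-3} = 1/1331.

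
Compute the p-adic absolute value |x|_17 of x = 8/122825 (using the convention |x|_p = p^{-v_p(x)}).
|8/122825|_17 = 4913

Step 1 — compute v_17(x) by factoring powers of 17 out of the numerator and denominator: v_17(8/122825) = -3. Step 2 — apply |x|_p = p^{-v_p(x)} = 17^{3} = 4913.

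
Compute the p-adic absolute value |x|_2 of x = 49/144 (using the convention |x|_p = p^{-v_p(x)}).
|49/144|_2 = 16

Step 1 — compute v_2(x) by factoring powers of 2 out of the numerator and denominator: v_2(49/144) = -4. Step 2 — apply |x|_p = p^{-v_p(x)} = 2^{4} = 16.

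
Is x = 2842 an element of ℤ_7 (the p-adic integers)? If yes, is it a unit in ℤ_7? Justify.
x ∈ ℤ_7 but not a unit; v_7(x) = 2 > 0

ℤ_7 = {x ∈ ℚ_7 : v_7(x) ≥ 0} and ℤ_7^× = {x ∈ ℤ_7 : v_7(x) = 0}. Here v_7(2842) = v_7(num) − v_7(den) = 2; compare against these criteria.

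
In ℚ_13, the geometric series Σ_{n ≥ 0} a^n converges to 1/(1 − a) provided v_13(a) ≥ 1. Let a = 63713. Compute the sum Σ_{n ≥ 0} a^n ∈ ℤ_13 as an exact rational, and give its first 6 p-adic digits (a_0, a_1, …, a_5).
Σ a^n = 1/(1 − a) = -1/63712;  first 6 digits = (1, 0, 0, 3, 2, 0)

v_13(a) = 3 ≥ 1, so the series converges in ℤ_13 to 1/(1 − a) = 1/(1 − 63713) = -1/63712. Expand this rational in ℤ_13: compute digits iteratively via d_i = x_i mod 13, x_{i+1} = (x_i − d_i)/13. The first 6 digits are (1, 0, 0, 3, 2, 0).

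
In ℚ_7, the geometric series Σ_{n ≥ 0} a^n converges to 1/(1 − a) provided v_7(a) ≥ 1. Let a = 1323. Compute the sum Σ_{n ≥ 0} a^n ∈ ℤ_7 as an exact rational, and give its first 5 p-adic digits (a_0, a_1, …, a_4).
Σ a^n = 1/(1 − a) = -1/1322;  first 5 digits = (1, 0, 6, 3, 1)

v_7(a) = 2 ≥ 1, so the series converges in ℤ_7 to 1/(1 − a) = 1/(1 − 1323) = -1/1322. Expand this rational in ℤ_7: compute digits iteratively via d_i = x_i mod 7, x_{i+1} = (x_i − d_i)/7. The first 5 digits are (1, 0, 6, 3, 1).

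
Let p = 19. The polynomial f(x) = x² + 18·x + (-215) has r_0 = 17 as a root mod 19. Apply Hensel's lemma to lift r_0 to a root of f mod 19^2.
r_1 = 93 (mod 361)

Hensel: r_{i+1} = r_i − f(r_i)·(f′(r_i))^{-1} mod 19^{i+2}, f′(x) = 2x + 18. Iterate:
  r_0 = 17 (mod 19)
  r_1 = 93 (mod 361)
Final: r = 93 satisfies f(r) ≡ 0 mod 19^2.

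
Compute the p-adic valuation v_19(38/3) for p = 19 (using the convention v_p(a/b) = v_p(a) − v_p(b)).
v_19(38/3) = 1

Factor powers of 19 from the numerator and denominator of the reduced fraction: 38 = 19^1 · 2 and 3 = 19^0 · 3. Apply v_p(a/b) = v_p(a) − v_p(b): v_19(38/3) = 1 − 0 = 1.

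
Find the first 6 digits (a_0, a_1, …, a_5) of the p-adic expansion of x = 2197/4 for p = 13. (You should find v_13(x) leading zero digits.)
(a_0, …, a_5) = (0, 0, 0, 10, 9, 9)

v_13(2197/4) = 3, so a_0 = ... = a_2 = 0. Factor out: x = 13^3 · u with u = 1/4 a unit in ℤ_13. Expand u iteratively via a_{v+i} = u_i mod 13, u_{i+1} = (u_i − a_{v+i})/13:
  u_0 = 1/4;  a_3 = 10;  u_1 = (u_0 − 10)/13 = -3/4
  u_1 = -3/4;  a_4 = 9;  u_2 = (u_1 − 9)/13 = -3/4
  u_2 = -3/4;  a_5 = 9;  u_3 = (u_2 − 9)/13 = -3/4
Digits: (0, 0, 0, 10, 9, 9).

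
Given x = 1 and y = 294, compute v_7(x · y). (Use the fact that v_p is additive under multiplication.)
v_7(294) = 2

v_p(x) = 0 (factor: 1 = 7^0 · 1); v_p(y) = 2 (factor: 294 = 7^2 · 6). Additivity: v_p(xy) = v_p(x) + v_p(y) = 0 + 2 = 2. (Direct check: xy = 294 = 7^2 · (6).)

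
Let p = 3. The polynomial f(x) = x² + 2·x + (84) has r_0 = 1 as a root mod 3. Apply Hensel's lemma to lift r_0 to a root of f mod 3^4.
r_3 = 58 (mod 81)

Hensel: r_{i+1} = r_i − f(r_i)·(f′(r_i))^{-1} mod 3^{i+2}, f′(x) = 2x + 2. Iterate:
  r_0 = 1 (mod 3)
  r_1 = 4 (mod 9)
  r_2 = 4 (mod 27)
  r_3 = 58 (mod 81)
Final: r = 58 satisfies f(r) ≡ 0 mod 3^4.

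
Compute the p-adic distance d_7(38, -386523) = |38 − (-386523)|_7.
d_7(38, -386523) = 1/16807

Step 1 — x − y = 38 − (-386523) = 386561. Step 2 — v_7(386561) = 5 (factor: 386561 = (7^5 · 23); the sign does not affect v_p). Step 3 — |x − y|_7 = 7^{-5} = 1/16807.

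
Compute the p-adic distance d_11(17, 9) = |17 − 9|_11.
d_11(17, 9) = 1

Step 1 — x − y = 17 − 9 = 8. Step 2 — v_11(8) = 0 (factor: 8 = (11^0 · 8); the sign does not affect v_p). Step 3 — |x − y|_11 = 11^{0} = 1.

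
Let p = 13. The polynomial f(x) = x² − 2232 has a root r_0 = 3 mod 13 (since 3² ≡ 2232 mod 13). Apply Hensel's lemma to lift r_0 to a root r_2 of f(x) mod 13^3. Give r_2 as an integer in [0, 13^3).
r_2 = 289 (mod 2197)

Hensel's recurrence: r_{i+1} = r_i − f(r_i)·(f′(r_i))^{-1} mod 13^{i+2}, with f′(x) = 2x. Iterate:
  r_0 = 3 (mod 13)
  r_1 = 120 (mod 169)
  r_2 = 289 (mod 2197)
Final: r_2 = 289, and one checks f(r_2) ≡ 0 mod 13^3.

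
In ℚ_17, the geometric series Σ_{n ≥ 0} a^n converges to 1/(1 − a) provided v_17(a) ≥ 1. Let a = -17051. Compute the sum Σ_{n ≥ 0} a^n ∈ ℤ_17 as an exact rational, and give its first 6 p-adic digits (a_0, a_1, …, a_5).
Σ a^n = 1/(1 − a) = 1/17052;  first 6 digits = (1, 0, 9, 13, 12, 0)

v_17(a) = 2 ≥ 1, so the series converges in ℤ_17 to 1/(1 − a) = 1/(1 − (-17051)) = 1/17052. Expand this rational in ℤ_17: compute digits iteratively via d_i = x_i mod 17, x_{i+1} = (x_i − d_i)/17. The first 6 digits are (1, 0, 9, 13, 12, 0).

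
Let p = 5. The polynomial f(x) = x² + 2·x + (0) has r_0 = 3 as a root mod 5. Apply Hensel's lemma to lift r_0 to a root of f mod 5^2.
r_1 = 23 (mod 25)

Hensel: r_{i+1} = r_i − f(r_i)·(f′(r_i))^{-1} mod 5^{i+2}, f′(x) = 2x + 2. Iterate:
  r_0 = 3 (mod 5)
  r_1 = 23 (mod 25)
Final: r = 23 satisfies f(r) ≡ 0 mod 5^2.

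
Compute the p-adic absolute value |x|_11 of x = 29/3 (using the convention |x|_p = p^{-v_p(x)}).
|29/3|_11 = 1

Step 1 — compute v_11(x) by factoring powers of 11 out of the numerator and denominator: v_11(29/3) = 0. Step 2 — apply |x|_p = p^{-v_p(x)} = 11^{0} = 1.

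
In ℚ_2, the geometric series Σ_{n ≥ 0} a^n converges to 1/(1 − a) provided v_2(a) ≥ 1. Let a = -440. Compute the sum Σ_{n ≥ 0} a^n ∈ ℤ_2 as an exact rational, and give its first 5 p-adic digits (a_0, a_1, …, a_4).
Σ a^n = 1/(1 − a) = 1/441;  first 5 digits = (1, 0, 0, 1, 0)

v_2(a) = 3 ≥ 1, so the series converges in ℤ_2 to 1/(1 − a) = 1/(1 − (-440)) = 1/441. Expand this rational in ℤ_2: compute digits iteratively via d_i = x_i mod 2, x_{i+1} = (x_i − d_i)/2. The first 5 digits are (1, 0, 0, 1, 0).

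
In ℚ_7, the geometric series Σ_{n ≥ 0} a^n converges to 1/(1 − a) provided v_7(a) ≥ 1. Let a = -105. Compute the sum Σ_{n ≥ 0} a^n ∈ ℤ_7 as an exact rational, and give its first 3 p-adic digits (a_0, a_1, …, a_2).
Σ a^n = 1/(1 − a) = 1/106;  first 3 digits = (1, 6, 5)

v_7(a) = 1 ≥ 1, so the series converges in ℤ_7 to 1/(1 − a) = 1/(1 − (-105)) = 1/106. Expand this rational in ℤ_7: compute digits iteratively via d_i = x_i mod 7, x_{i+1} = (x_i − d_i)/7. The first 3 digits are (1, 6, 5).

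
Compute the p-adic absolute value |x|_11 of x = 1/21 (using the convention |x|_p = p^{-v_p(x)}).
|1/21|_11 = 1

Step 1 — compute v_11(x) by factoring powers of 11 out of the numerator and denominator: v_11(1/21) = 0. Step 2 — apply |x|_p = p^{-v_p(x)} = 11^{0} = 1.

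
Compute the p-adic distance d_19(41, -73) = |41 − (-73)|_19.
d_19(41, -73) = 1/19

Step 1 — x − y = 41 − (-73) = 114. Step 2 — v_19(114) = 1 (factor: 114 = (19^1 · 6); the sign does not affect v_p). Step 3 — |x − y|_19 = 19^{-1} = 1/19.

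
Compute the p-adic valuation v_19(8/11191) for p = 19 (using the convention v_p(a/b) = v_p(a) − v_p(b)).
v_19(8/11191) = -2

Factor powers of 19 from the numerator and denominator of the reduced fraction: 8 = 19^0 · 8 and 11191 = 19^2 · 31. Apply v_p(a/b) = v_p(a) − v_p(b): v_19(8/11191) = 0 − 2 = -2.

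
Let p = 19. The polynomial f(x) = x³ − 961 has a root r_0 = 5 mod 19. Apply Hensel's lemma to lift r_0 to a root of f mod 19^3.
r_2 = 252 (mod 6859)

Hensel: r_{i+1} = r_i − f(r_i)/f′(r_i) mod 19^{i+2}, where f′(x) = 3x². Iterate:
  r_0 = 5 (mod 19)
  r_1 = 252 (mod 361)
  r_2 = 252 (mod 6859)
Final: r = 252 with f(r) ≡ 0 mod 19^3.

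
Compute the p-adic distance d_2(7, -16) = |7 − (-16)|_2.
d_2(7, -16) = 1

Step 1 — x − y = 7 − (-16) = 23. Step 2 — v_2(23) = 0 (factor: 23 = (2^0 · 23); the sign does not affect v_p). Step 3 — |x − y|_2 = 2^{0} = 1.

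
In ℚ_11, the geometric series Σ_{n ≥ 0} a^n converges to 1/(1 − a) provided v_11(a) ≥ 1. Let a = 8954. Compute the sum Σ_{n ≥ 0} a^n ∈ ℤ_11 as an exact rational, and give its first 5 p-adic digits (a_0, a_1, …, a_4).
Σ a^n = 1/(1 − a) = -1/8953;  first 5 digits = (1, 0, 8, 6, 9)

v_11(a) = 2 ≥ 1, so the series converges in ℤ_11 to 1/(1 − a) = 1/(1 − 8954) = -1/8953. Expand this rational in ℤ_11: compute digits iteratively via d_i = x_i mod 11, x_{i+1} = (x_i − d_i)/11. The first 5 digits are (1, 0, 8, 6, 9).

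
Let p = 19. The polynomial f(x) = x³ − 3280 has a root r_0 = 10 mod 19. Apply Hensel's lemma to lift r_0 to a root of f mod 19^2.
r_1 = 162 (mod 361)

Hensel: r_{i+1} = r_i − f(r_i)/f′(r_i) mod 19^{i+2}, where f′(x) = 3x². Iterate:
  r_0 = 10 (mod 19)
  r_1 = 162 (mod 361)
Final: r = 162 with f(r) ≡ 0 mod 19^2.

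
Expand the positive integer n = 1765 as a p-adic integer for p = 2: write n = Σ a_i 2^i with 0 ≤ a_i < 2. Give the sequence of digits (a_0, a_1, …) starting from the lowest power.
(a_0, a_1, …) = (1, 0, 1, 0, 0, 1, 1, 1, 0, 1, 1)

Repeated division by 2 gives the digits low-to-high: 1765 = 1 + 1·2^2 + 1·2^5 + 1·2^6 + 1·2^7 + 1·2^9 + 1·2^10. Digit sequence: (1, 0, 1, 0, 0, 1, 1, 1, 0, 1, 1).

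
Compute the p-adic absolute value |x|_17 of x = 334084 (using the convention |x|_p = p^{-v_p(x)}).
|334084|_17 = 1/83521

Step 1 — compute v_17(x) by factoring powers of 17 out of the numerator and denominator: v_17(334084) = 4. Step 2 — apply |x|_p = p^{-v_p(x)} = 17^{-4} = 1/83521.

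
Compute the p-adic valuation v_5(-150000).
v_5(-150000) = 5

v_5(n) is the largest exponent k such that 5^k divides n. Factor out: -150000 = -5^5 · 48. (Sign doesn't affect v_p.) So v_5(-150000) = 5.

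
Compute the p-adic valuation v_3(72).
v_3(72) = 2

v_3(n) is the largest exponent k such that 3^k divides n. Factor out: 72 = 3^2 · 8. (Sign doesn't affect v_p.) So v_3(72) = 2.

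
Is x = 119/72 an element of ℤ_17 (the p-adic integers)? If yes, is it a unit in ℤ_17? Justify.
x ∈ ℤ_17 but not a unit; v_17(x) = 1 > 0

ℤ_17 = {x ∈ ℚ_17 : v_17(x) ≥ 0} and ℤ_17^× = {x ∈ ℤ_17 : v_17(x) = 0}. Here v_17(119/72) = v_17(num) − v_17(den) = 1; compare against these criteria.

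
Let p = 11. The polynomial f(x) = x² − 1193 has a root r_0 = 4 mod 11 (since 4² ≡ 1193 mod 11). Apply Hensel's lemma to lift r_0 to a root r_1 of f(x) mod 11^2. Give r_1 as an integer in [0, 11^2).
r_1 = 15 (mod 121)

Hensel's recurrence: r_{i+1} = r_i − f(r_i)·(f′(r_i))^{-1} mod 11^{i+2}, with f′(x) = 2x. Iterate:
  r_0 = 4 (mod 11)
  r_1 = 15 (mod 121)
Final: r_1 = 15, and one checks f(r_1) ≡ 0 mod 11^2.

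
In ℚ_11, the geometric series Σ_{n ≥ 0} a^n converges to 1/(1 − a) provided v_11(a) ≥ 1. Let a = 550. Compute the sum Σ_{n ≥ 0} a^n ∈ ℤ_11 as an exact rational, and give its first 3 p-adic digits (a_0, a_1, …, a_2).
Σ a^n = 1/(1 − a) = -1/549;  first 3 digits = (1, 6, 7)

v_11(a) = 1 ≥ 1, so the series converges in ℤ_11 to 1/(1 − a) = 1/(1 − 550) = -1/549. Expand this rational in ℤ_11: compute digits iteratively via d_i = x_i mod 11, x_{i+1} = (x_i − d_i)/11. The first 3 digits are (1, 6, 7).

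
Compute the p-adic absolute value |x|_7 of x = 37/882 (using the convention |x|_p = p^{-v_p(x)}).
|37/882|_7 = 49

Step 1 — compute v_7(x) by factoring powers of 7 out of the numerator and denominator: v_7(37/882) = -2. Step 2 — apply |x|_p = p^{-v_p(x)} = 7^{2} = 49.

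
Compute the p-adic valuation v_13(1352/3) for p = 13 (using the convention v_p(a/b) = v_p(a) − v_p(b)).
v_13(1352/3) = 2

Factor powers of 13 from the numerator and denominator of the reduced fraction: 1352 = 13^2 · 8 and 3 = 13^0 · 3. Apply v_p(a/b) = v_p(a) − v_p(b): v_13(1352/3) = 2 − 0 = 2.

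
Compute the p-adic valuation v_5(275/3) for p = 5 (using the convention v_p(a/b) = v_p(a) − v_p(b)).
v_5(275/3) = 2

Factor powers of 5 from the numerator and denominator of the reduced fraction: 275 = 5^2 · 11 and 3 = 5^0 · 3. Apply v_p(a/b) = v_p(a) − v_p(b): v_5(275/3) = 2 − 0 = 2.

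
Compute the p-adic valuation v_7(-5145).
v_7(-5145) = 3

v_7(n) is the largest exponent k such that 7^k divides n. Factor out: -5145 = -7^3 · 15. (Sign doesn't affect v_p.) So v_7(-5145) = 3.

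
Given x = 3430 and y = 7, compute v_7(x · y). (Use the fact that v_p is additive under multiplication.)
v_7(24010) = 4

v_p(x) = 3 (factor: 3430 = 7^3 · 10); v_p(y) = 1 (factor: 7 = 7^1 · 1). Additivity: v_p(xy) = v_p(x) + v_p(y) = 3 + 1 = 4. (Direct check: xy = 24010 = 7^4 · (10).)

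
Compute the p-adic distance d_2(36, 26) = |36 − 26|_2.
d_2(36, 26) = 1/2

Step 1 — x − y = 36 − 26 = 10. Step 2 — v_2(10) = 1 (factor: 10 = (2^1 · 5); the sign does not affect v_p). Step 3 — |x − y|_2 = 2^{-1} = 1/2.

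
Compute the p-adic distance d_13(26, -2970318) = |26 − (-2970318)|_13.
d_13(26, -2970318) = 1/371293

Step 1 — x − y = 26 − (-2970318) = 2970344. Step 2 — v_13(2970344) = 5 (factor: 2970344 = (13^5 · 8); the sign does not affect v_p). Step 3 — |x − y|_13 = 13^{-5} = 1/371293.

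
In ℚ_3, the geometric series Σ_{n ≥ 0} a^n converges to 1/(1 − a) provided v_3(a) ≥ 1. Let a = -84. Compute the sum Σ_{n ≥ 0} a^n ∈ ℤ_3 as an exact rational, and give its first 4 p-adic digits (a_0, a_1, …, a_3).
Σ a^n = 1/(1 − a) = 1/85;  first 4 digits = (1, 2, 0, 2)

v_3(a) = 1 ≥ 1, so the series converges in ℤ_3 to 1/(1 − a) = 1/(1 − (-84)) = 1/85. Expand this rational in ℤ_3: compute digits iteratively via d_i = x_i mod 3, x_{i+1} = (x_i − d_i)/3. The first 4 digits are (1, 2, 0, 2).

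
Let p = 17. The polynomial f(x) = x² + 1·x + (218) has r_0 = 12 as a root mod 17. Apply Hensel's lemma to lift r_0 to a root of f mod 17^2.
r_1 = 182 (mod 289)

Hensel: r_{i+1} = r_i − f(r_i)·(f′(r_i))^{-1} mod 17^{i+2}, f′(x) = 2x + 1. Iterate:
  r_0 = 12 (mod 17)
  r_1 = 182 (mod 289)
Final: r = 182 satisfies f(r) ≡ 0 mod 17^2.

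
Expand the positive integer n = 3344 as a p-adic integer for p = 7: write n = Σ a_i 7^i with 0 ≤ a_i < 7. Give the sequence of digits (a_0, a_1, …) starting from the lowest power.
(a_0, a_1, …) = (5, 1, 5, 2, 1)

Repeated division by 7 gives the digits low-to-high: 3344 = 5 + 1·7^1 + 5·7^2 + 2·7^3 + 1·7^4. Digit sequence: (5, 1, 5, 2, 1).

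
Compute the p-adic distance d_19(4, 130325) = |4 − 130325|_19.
d_19(4, 130325) = 1/130321

Step 1 — x − y = 4 − 130325 = -130321. Step 2 — v_19(-130321) = 4 (factor: -130321 = −(19^4 · 1); the sign does not affect v_p). Step 3 — |x − y|_19 = 19^{-4} = 1/130321.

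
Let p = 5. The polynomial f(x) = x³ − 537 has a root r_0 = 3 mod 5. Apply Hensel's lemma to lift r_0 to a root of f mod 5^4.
r_3 = 83 (mod 625)

Hensel: r_{i+1} = r_i − f(r_i)/f′(r_i) mod 5^{i+2}, where f′(x) = 3x². Iterate:
  r_0 = 3 (mod 5)
  r_1 = 8 (mod 25)
  r_2 = 83 (mod 125)
  r_3 = 83 (mod 625)
Final: r = 83 with f(r) ≡ 0 mod 5^4.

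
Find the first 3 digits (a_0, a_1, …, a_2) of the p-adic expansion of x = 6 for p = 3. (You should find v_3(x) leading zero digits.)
(a_0, …, a_2) = (0, 2, 0)

v_3(6) = 1, so a_0 = ... = a_0 = 0. Factor out: x = 3^1 · u with u = 2 a unit in ℤ_3. Expand u iteratively via a_{v+i} = u_i mod 3, u_{i+1} = (u_i − a_{v+i})/3:
  u_0 = 2;  a_1 = 2;  u_1 = (u_0 − 2)/3 = 0
  u_1 = 0;  a_2 = 0;  u_2 = (u_1 − 0)/3 = 0
Digits: (0, 2, 0).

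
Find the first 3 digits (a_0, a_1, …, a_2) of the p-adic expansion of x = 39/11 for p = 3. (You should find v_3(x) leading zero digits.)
(a_0, …, a_2) = (0, 2, 0)

v_3(39/11) = 1, so a_0 = ... = a_0 = 0. Factor out: x = 3^1 · u with u = 13/11 a unit in ℤ_3. Expand u iteratively via a_{v+i} = u_i mod 3, u_{i+1} = (u_i − a_{v+i})/3:
  u_0 = 13/11;  a_1 = 2;  u_1 = (u_0 − 2)/3 = -3/11
  u_1 = -3/11;  a_2 = 0;  u_2 = (u_1 − 0)/3 = -1/11
Digits: (0, 2, 0).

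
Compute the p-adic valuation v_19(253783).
v_19(253783) = 3

v_19(n) is the largest exponent k such that 19^k divides n. Factor out: 253783 = 19^3 · 37. (Sign doesn't affect v_p.) So v_19(253783) = 3.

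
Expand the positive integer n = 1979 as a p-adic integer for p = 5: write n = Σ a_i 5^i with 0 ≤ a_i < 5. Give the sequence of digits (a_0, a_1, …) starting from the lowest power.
(a_0, a_1, …) = (4, 0, 4, 0, 3)

Repeated division by 5 gives the digits low-to-high: 1979 = 4 + 4·5^2 + 3·5^4. Digit sequence: (4, 0, 4, 0, 3).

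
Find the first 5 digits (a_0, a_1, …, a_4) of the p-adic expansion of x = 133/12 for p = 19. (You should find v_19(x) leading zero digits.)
(a_0, …, a_4) = (0, 18, 7, 17, 7)

v_19(133/12) = 1, so a_0 = ... = a_0 = 0. Factor out: x = 19^1 · u with u = 7/12 a unit in ℤ_19. Expand u iteratively via a_{v+i} = u_i mod 19, u_{i+1} = (u_i − a_{v+i})/19:
  u_0 = 7/12;  a_1 = 18;  u_1 = (u_0 − 18)/19 = -11/12
  u_1 = -11/12;  a_2 = 7;  u_2 = (u_1 − 7)/19 = -5/12
  u_2 = -5/12;  a_3 = 17;  u_3 = (u_2 − 17)/19 = -11/12
  u_3 = -11/12;  a_4 = 7;  u_4 = (u_3 − 7)/19 = -5/12
Digits: (0, 18, 7, 17, 7).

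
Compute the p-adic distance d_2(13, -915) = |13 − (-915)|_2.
d_2(13, -915) = 1/32

Step 1 — x − y = 13 − (-915) = 928. Step 2 — v_2(928) = 5 (factor: 928 = (2^5 · 29); the sign does not affect v_p). Step 3 — |x − y|_2 = 2^{-5} = 1/32.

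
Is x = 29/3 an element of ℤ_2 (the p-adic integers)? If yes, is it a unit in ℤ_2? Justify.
x ∈ ℤ_2^× (unit); v_2(x) = 0

ℤ_2 = {x ∈ ℚ_2 : v_2(x) ≥ 0} and ℤ_2^× = {x ∈ ℤ_2 : v_2(x) = 0}. Here v_2(29/3) = v_2(num) − v_2(den) = 0; compare against these criteria.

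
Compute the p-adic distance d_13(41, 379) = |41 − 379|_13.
d_13(41, 379) = 1/169

Step 1 — x − y = 41 − 379 = -338. Step 2 — v_13(-338) = 2 (factor: -338 = −(13^2 · 2); the sign does not affect v_p). Step 3 — |x − y|_13 = 13^{-2} = 1/169.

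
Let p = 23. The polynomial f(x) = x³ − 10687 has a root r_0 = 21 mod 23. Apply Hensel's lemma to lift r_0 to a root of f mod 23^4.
r_3 = 188552 (mod 279841)

Hensel: r_{i+1} = r_i − f(r_i)/f′(r_i) mod 23^{i+2}, where f′(x) = 3x². Iterate:
  r_0 = 21 (mod 23)
  r_1 = 228 (mod 529)
  r_2 = 6047 (mod 12167)
  r_3 = 188552 (mod 279841)
Final: r = 188552 with f(r) ≡ 0 mod 23^4.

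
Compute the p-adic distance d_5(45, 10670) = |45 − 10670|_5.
d_5(45, 10670) = 1/625

Step 1 — x − y = 45 − 10670 = -10625. Step 2 — v_5(-10625) = 4 (factor: -10625 = −(5^4 · 17); the sign does not affect v_p). Step 3 — |x − y|_5 = 5^{-4} = 1/625.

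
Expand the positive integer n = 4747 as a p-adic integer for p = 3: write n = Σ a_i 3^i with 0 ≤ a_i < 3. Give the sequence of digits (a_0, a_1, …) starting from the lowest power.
(a_0, a_1, …) = (1, 1, 2, 1, 1, 1, 0, 2)

Repeated division by 3 gives the digits low-to-high: 4747 = 1 + 1·3^1 + 2·3^2 + 1·3^3 + 1·3^4 + 1·3^5 + 2·3^7. Digit sequence: (1, 1, 2, 1, 1, 1, 0, 2).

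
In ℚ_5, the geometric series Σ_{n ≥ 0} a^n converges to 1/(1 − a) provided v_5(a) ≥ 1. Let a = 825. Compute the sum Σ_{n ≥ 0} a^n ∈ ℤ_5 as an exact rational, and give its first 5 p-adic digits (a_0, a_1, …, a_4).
Σ a^n = 1/(1 − a) = -1/824;  first 5 digits = (1, 0, 3, 1, 0)

v_5(a) = 2 ≥ 1, so the series converges in ℤ_5 to 1/(1 − a) = 1/(1 − 825) = -1/824. Expand this rational in ℤ_5: compute digits iteratively via d_i = x_i mod 5, x_{i+1} = (x_i − d_i)/5. The first 5 digits are (1, 0, 3, 1, 0).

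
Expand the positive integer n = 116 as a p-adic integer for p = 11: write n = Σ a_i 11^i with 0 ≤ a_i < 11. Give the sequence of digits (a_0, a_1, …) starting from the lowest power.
(a_0, a_1, …) = (6, 10)

Repeated division by 11 gives the digits low-to-high: 116 = 6 + 10·11^1. Digit sequence: (6, 10).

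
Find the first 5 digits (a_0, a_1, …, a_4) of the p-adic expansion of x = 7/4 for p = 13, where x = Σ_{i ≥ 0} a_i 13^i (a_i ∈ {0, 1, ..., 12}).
(a_0, …, a_4) = (5, 3, 3, 3, 3)

v_13(7/4) = 0 (numerator and denominator both coprime to 13), so x ∈ ℤ_13^×. Compute digits iteratively via a_i = x_i mod 13, x_{i+1} = (x_i − a_i)/13, with x_0 = x:
  x_0 = 7/4;  a_0 = 5;  x_1 = (x_0 − 5)/13 = -1/4
  x_1 = -1/4;  a_1 = 3;  x_2 = (x_1 − 3)/13 = -1/4
  x_2 = -1/4;  a_2 = 3;  x_3 = (x_2 − 3)/13 = -1/4
  x_3 = -1/4;  a_3 = 3;  x_4 = (x_3 − 3)/13 = -1/4
  x_4 = -1/4;  a_4 = 3;  x_5 = (x_4 − 3)/13 = -1/4
Digits: (5, 3, 3, 3, 3).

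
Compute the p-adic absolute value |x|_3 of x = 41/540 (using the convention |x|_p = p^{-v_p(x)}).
|41/540|_3 = 27

Step 1 — compute v_3(x) by factoring powers of 3 out of the numerator and denominator: v_3(41/540) = -3. Step 2 — apply |x|_p = p^{-v_p(x)} = 3^{3} = 27.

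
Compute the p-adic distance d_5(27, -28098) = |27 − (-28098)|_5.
d_5(27, -28098) = 1/3125

Step 1 — x − y = 27 − (-28098) = 28125. Step 2 — v_5(28125) = 5 (factor: 28125 = (5^5 · 9); the sign does not affect v_p). Step 3 — |x − y|_5 = 5^{-5} = 1/3125.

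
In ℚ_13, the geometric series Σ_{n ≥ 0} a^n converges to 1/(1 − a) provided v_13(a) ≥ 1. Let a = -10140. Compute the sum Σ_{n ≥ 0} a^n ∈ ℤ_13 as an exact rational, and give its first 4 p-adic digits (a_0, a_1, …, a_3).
Σ a^n = 1/(1 − a) = 1/10141;  first 4 digits = (1, 0, 5, 8)

v_13(a) = 2 ≥ 1, so the series converges in ℤ_13 to 1/(1 − a) = 1/(1 − (-10140)) = 1/10141. Expand this rational in ℤ_13: compute digits iteratively via d_i = x_i mod 13, x_{i+1} = (x_i − d_i)/13. The first 4 digits are (1, 0, 5, 8).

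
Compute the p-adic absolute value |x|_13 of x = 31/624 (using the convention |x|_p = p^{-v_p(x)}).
|31/624|_13 = 13

Step 1 — compute v_13(x) by factoring powers of 13 out of the numerator and denominator: v_13(31/624) = -1. Step 2 — apply |x|_p = p^{-v_p(x)} = 13^{1} = 13.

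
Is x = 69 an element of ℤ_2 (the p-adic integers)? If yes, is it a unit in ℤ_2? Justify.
x ∈ ℤ_2^× (unit); v_2(x) = 0

ℤ_2 = {x ∈ ℚ_2 : v_2(x) ≥ 0} and ℤ_2^× = {x ∈ ℤ_2 : v_2(x) = 0}. Here v_2(69) = v_2(num) − v_2(den) = 0; compare against these criteria.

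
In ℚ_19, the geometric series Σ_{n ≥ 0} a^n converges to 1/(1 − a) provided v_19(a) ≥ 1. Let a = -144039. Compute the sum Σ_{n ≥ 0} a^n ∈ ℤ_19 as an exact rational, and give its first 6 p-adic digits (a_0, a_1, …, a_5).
Σ a^n = 1/(1 − a) = 1/144040;  first 6 digits = (1, 0, 0, 17, 17, 18)

v_19(a) = 3 ≥ 1, so the series converges in ℤ_19 to 1/(1 − a) = 1/(1 − (-144039)) = 1/144040. Expand this rational in ℤ_19: compute digits iteratively via d_i = x_i mod 19, x_{i+1} = (x_i − d_i)/19. The first 6 digits are (1, 0, 0, 17, 17, 18).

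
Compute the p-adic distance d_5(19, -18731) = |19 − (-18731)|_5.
d_5(19, -18731) = 1/3125

Step 1 — x − y = 19 − (-18731) = 18750. Step 2 — v_5(18750) = 5 (factor: 18750 = (5^5 · 6); the sign does not affect v_p). Step 3 — |x − y|_5 = 5^{-5} = 1/3125.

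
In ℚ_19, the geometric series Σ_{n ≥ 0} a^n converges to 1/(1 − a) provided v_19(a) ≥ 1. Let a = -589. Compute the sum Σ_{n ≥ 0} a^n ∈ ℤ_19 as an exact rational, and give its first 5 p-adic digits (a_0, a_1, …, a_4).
Σ a^n = 1/(1 − a) = 1/590;  first 5 digits = (1, 7, 9, 13, 18)

v_19(a) = 1 ≥ 1, so the series converges in ℤ_19 to 1/(1 − a) = 1/(1 − (-589)) = 1/590. Expand this rational in ℤ_19: compute digits iteratively via d_i = x_i mod 19, x_{i+1} = (x_i − d_i)/19. The first 5 digits are (1, 7, 9, 13, 18).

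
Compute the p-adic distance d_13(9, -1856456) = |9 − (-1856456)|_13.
d_13(9, -1856456) = 1/371293

Step 1 — x − y = 9 − (-1856456) = 1856465. Step 2 — v_13(1856465) = 5 (factor: 1856465 = (13^5 · 5); the sign does not affect v_p). Step 3 — |x − y|_13 = 13^{-5} = 1/371293.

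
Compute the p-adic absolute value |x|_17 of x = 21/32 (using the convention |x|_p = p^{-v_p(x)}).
|21/32|_17 = 1

Step 1 — compute v_17(x) by factoring powers of 17 out of the numerator and denominator: v_17(21/32) = 0. Step 2 — apply |x|_p = p^{-v_p(x)} = 17^{0} = 1.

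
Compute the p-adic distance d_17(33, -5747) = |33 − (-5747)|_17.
d_17(33, -5747) = 1/289

Step 1 — x − y = 33 − (-5747) = 5780. Step 2 — v_17(5780) = 2 (factor: 5780 = (17^2 · 20); the sign does not affect v_p). Step 3 — |x − y|_17 = 17^{-2} = 1/289.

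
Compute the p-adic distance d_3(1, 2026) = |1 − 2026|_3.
d_3(1, 2026) = 1/81

Step 1 — x − y = 1 − 2026 = -2025. Step 2 — v_3(-2025) = 4 (factor: -2025 = −(3^4 · 25); the sign does not affect v_p). Step 3 — |x − y|_3 = 3^{-4} = 1/81.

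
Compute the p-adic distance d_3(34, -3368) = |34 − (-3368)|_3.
d_3(34, -3368) = 1/243

Step 1 — x − y = 34 − (-3368) = 3402. Step 2 — v_3(3402) = 5 (factor: 3402 = (3^5 · 14); the sign does not affect v_p). Step 3 — |x − y|_3 = 3^{-5} = 1/243.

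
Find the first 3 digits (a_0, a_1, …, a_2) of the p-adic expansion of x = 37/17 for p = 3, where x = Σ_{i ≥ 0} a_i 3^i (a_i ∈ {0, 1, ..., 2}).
(a_0, …, a_2) = (2, 2, 2)

v_3(37/17) = 0 (numerator and denominator both coprime to 3), so x ∈ ℤ_3^×. Compute digits iteratively via a_i = x_i mod 3, x_{i+1} = (x_i − a_i)/3, with x_0 = x:
  x_0 = 37/17;  a_0 = 2;  x_1 = (x_0 − 2)/3 = 1/17
  x_1 = 1/17;  a_1 = 2;  x_2 = (x_1 − 2)/3 = -11/17
  x_2 = -11/17;  a_2 = 2;  x_3 = (x_2 − 2)/3 = -15/17
Digits: (2, 2, 2).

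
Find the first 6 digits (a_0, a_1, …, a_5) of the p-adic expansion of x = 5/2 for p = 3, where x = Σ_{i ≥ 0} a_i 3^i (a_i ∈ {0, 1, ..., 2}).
(a_0, …, a_5) = (1, 2, 1, 1, 1, 1)

v_3(5/2) = 0 (numerator and denominator both coprime to 3), so x ∈ ℤ_3^×. Compute digits iteratively via a_i = x_i mod 3, x_{i+1} = (x_i − a_i)/3, with x_0 = x:
  x_0 = 5/2;  a_0 = 1;  x_1 = (x_0 − 1)/3 = 1/2
  x_1 = 1/2;  a_1 = 2;  x_2 = (x_1 − 2)/3 = -1/2
  x_2 = -1/2;  a_2 = 1;  x_3 = (x_2 − 1)/3 = -1/2
  x_3 = -1/2;  a_3 = 1;  x_4 = (x_3 − 1)/3 = -1/2
  x_4 = -1/2;  a_4 = 1;  x_5 = (x_4 − 1)/3 = -1/2
  x_5 = -1/2;  a_5 = 1;  x_6 = (x_5 − 1)/3 = -1/2
Digits: (1, 2, 1, 1, 1, 1).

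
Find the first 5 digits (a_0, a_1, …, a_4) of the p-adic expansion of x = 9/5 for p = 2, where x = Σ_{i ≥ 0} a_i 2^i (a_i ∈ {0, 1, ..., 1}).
(a_0, …, a_4) = (1, 0, 1, 0, 1)

v_2(9/5) = 0 (numerator and denominator both coprime to 2), so x ∈ ℤ_2^×. Compute digits iteratively via a_i = x_i mod 2, x_{i+1} = (x_i − a_i)/2, with x_0 = x:
  x_0 = 9/5;  a_0 = 1;  x_1 = (x_0 − 1)/2 = 2/5
  x_1 = 2/5;  a_1 = 0;  x_2 = (x_1 − 0)/2 = 1/5
  x_2 = 1/5;  a_2 = 1;  x_3 = (x_2 − 1)/2 = -2/5
  x_3 = -2/5;  a_3 = 0;  x_4 = (x_3 − 0)/2 = -1/5
  x_4 = -1/5;  a_4 = 1;  x_5 = (x_4 − 1)/2 = -3/5
Digits: (1, 0, 1, 0, 1).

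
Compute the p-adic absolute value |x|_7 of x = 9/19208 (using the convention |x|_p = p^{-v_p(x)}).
|9/19208|_7 = 2401

Step 1 — compute v_7(x) by factoring powers of 7 out of the numerator and denominator: v_7(9/19208) = -4. Step 2 — apply |x|_p = p^{-v_p(x)} = 7^{4} = 2401.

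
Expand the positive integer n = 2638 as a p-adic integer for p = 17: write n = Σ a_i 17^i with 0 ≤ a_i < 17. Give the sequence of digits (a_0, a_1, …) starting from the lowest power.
(a_0, a_1, …) = (3, 2, 9)

Repeated division by 17 gives the digits low-to-high: 2638 = 3 + 2·17^1 + 9·17^2. Digit sequence: (3, 2, 9).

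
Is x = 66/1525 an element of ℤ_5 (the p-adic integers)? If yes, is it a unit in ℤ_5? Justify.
x ∉ ℤ_5 (v_5(x) = -2 < 0)

ℤ_5 = {x ∈ ℚ_5 : v_5(x) ≥ 0} and ℤ_5^× = {x ∈ ℤ_5 : v_5(x) = 0}. Here v_5(66/1525) = v_5(num) − v_5(den) = -2; compare against these criteria.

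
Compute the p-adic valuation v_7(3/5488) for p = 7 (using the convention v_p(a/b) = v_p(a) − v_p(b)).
v_7(3/5488) = -3

Factor powers of 7 from the numerator and denominator of the reduced fraction: 3 = 7^0 · 3 and 5488 = 7^3 · 16. Apply v_p(a/b) = v_p(a) − v_p(b): v_7(3/5488) = 0 − 3 = -3.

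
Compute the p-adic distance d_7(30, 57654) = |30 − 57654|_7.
d_7(30, 57654) = 1/2401

Step 1 — x − y = 30 − 57654 = -57624. Step 2 — v_7(-57624) = 4 (factor: -57624 = −(7^4 · 24); the sign does not affect v_p). Step 3 — |x − y|_7 = 7^{-4} = 1/2401.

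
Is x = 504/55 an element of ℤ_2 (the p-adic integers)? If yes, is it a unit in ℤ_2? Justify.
x ∈ ℤ_2 but not a unit; v_2(x) = 3 > 0

ℤ_2 = {x ∈ ℚ_2 : v_2(x) ≥ 0} and ℤ_2^× = {x ∈ ℤ_2 : v_2(x) = 0}. Here v_2(504/55) = v_2(num) − v_2(den) = 3; compare against these criteria.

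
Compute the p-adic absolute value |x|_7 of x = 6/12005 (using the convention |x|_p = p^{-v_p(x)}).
|6/12005|_7 = 2401

Step 1 — compute v_7(x) by factoring powers of 7 out of the numerator and denominator: v_7(6/12005) = -4. Step 2 — apply |x|_p = p^{-v_p(x)} = 7^{4} = 2401.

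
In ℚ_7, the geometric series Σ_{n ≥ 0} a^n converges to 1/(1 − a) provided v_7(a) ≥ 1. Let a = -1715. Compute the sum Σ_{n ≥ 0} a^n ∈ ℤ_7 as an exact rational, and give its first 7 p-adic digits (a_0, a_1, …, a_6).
Σ a^n = 1/(1 − a) = 1/1716;  first 7 digits = (1, 0, 0, 2, 6, 6, 3)

v_7(a) = 3 ≥ 1, so the series converges in ℤ_7 to 1/(1 − a) = 1/(1 − (-1715)) = 1/1716. Expand this rational in ℤ_7: compute digits iteratively via d_i = x_i mod 7, x_{i+1} = (x_i − d_i)/7. The first 7 digits are (1, 0, 0, 2, 6, 6, 3).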